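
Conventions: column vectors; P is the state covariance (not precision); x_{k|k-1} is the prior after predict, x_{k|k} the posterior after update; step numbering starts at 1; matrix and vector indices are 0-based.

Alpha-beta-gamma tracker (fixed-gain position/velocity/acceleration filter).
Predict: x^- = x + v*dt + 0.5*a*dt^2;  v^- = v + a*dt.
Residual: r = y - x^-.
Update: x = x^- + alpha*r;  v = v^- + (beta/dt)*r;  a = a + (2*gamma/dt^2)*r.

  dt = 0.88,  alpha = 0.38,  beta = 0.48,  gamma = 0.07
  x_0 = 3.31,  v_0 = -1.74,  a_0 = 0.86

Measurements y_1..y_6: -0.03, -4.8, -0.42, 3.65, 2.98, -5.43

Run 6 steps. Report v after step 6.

v_post = 0.1441

step 1: x_pred=2.1118  r=-2.1418  x^+=1.2979  v^+=-2.1515  a^+=0.4728
step 2: x_pred=-0.4123  r=-4.3877  x^+=-2.0796  v^+=-4.1287  a^+=-0.3204
step 3: x_pred=-5.8369  r=5.4169  x^+=-3.7785  v^+=-1.4560  a^+=0.6589
step 4: x_pred=-4.8046  r=8.4546  x^+=-1.5919  v^+=3.7355  a^+=2.1873
step 5: x_pred=2.5423  r=0.4377  x^+=2.7086  v^+=5.8991  a^+=2.2665
step 6: x_pred=8.7774  r=-14.2074  x^+=3.3786  v^+=0.1441  a^+=-0.3020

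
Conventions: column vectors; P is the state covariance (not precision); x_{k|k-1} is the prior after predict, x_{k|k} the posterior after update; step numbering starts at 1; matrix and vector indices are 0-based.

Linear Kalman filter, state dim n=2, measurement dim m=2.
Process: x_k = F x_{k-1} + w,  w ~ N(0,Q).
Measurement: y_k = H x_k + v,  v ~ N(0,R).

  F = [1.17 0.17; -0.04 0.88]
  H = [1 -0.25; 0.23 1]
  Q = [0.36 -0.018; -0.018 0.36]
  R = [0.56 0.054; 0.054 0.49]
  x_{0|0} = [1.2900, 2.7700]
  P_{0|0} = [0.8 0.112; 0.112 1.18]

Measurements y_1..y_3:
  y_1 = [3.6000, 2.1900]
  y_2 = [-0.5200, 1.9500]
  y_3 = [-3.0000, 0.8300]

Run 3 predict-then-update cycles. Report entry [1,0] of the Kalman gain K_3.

K[1,0] = -0.1283

step 1: x^-=[1.9802, 2.3860]  P^-=[1.5338 0.2356; 0.2356 1.2672]  S=[2.0552 0.3121; 0.3121 1.9467]  K=[0.6885 0.1919; -0.1461 0.7022]  nu=[2.2163, -0.6514]  x^+=[3.3811, 1.6047]  P^+=[0.4054 0.0380; 0.0380 0.3275]
step 2: x^-=[4.2287, 1.2769]  P^-=[0.9395 0.0508; 0.0508 0.6116]  S=[1.5123 0.1651; 0.1651 1.1746]  K=[0.5972 0.1433; -0.1274 0.5485]  nu=[-4.4295, -0.2995]  x^+=[1.5405, 1.6768]  P^+=[0.3478 0.0225; 0.0225 0.2567]
step 3: x^-=[2.0875, 1.4140]  P^-=[0.8524 0.0271; 0.0271 0.5578]  S=[1.4337 0.1362; 0.1362 1.1053]  K=[0.5774 0.1308; -0.1283 0.5261]  nu=[-4.7340, -1.0641]  x^+=[-0.7851, 1.4616]  P^+=[0.3350 0.0182; 0.0182 0.2467]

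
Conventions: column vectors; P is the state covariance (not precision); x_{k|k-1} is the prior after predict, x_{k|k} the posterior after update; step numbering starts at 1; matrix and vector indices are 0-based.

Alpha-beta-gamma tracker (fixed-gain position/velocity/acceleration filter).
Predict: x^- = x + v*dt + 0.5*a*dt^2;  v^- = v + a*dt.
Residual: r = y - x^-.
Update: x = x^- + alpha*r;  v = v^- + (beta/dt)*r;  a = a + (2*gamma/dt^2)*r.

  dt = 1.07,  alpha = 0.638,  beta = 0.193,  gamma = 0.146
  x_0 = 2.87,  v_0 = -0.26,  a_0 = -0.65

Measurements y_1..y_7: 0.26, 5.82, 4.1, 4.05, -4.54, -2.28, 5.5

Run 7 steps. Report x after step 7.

x_post = 1.9324

step 1: x_pred=2.2197  r=-1.9597  x^+=0.9694  v^+=-1.3090  a^+=-1.1498
step 2: x_pred=-1.0894  r=6.9094  x^+=3.3188  v^+=-1.2930  a^+=0.6124
step 3: x_pred=2.2858  r=1.8142  x^+=3.4433  v^+=-0.3105  a^+=1.0751
step 4: x_pred=3.7265  r=0.3235  x^+=3.9329  v^+=0.8982  a^+=1.1576
step 5: x_pred=5.5566  r=-10.0966  x^+=-0.8850  v^+=0.3156  a^+=-1.4175
step 6: x_pred=-1.3587  r=-0.9213  x^+=-1.9465  v^+=-1.3672  a^+=-1.6524
step 7: x_pred=-4.3554  r=9.8554  x^+=1.9324  v^+=-1.3577  a^+=0.8611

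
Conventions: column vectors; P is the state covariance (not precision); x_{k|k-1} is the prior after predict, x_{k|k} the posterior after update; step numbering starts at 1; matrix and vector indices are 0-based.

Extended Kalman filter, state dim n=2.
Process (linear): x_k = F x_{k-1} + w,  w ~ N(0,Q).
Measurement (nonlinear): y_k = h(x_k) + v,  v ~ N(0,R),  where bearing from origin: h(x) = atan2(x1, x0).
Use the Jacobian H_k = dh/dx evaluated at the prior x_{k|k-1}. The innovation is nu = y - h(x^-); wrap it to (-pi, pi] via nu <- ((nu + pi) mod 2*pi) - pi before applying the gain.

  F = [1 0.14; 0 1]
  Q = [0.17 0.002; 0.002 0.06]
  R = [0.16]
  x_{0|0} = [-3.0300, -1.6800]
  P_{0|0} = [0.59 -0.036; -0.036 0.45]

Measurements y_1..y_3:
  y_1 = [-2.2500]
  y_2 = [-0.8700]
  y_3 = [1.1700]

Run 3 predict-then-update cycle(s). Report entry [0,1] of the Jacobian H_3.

H_jac[0,1] = -0.1797

step 1: x^-=[-3.2652, -1.6800]  P^-=[0.7587 0.0290; 0.0290 0.5100]  H_jac=[0.1246 -0.2422]  S=[0.1999]  K=[0.4377; -0.5996]  nu=[0.4164]  x^+=[-3.0829, -1.9297]  P^+=[0.7204 0.0815; 0.0815 0.4381]
step 2: x^-=[-3.3531, -1.9297]  P^-=[0.9218 0.1448; 0.1448 0.4981]  H_jac=[0.1289 -0.2240]  S=[0.1920]  K=[0.4501; -0.4841]  nu=[1.7494]  x^+=[-2.5656, -2.7765]  P^+=[0.8829 0.1866; 0.1866 0.4531]
step 3: x^-=[-2.9543, -2.7765]  P^-=[1.1141 0.2521; 0.2521 0.5131]  H_jac=[0.1689 -0.1797]  S=[0.1931]  K=[0.7401; -0.2572]  nu=[-2.7260]  x^+=[-4.9718, -2.0755]  P^+=[1.0083 0.2888; 0.2888 0.5004]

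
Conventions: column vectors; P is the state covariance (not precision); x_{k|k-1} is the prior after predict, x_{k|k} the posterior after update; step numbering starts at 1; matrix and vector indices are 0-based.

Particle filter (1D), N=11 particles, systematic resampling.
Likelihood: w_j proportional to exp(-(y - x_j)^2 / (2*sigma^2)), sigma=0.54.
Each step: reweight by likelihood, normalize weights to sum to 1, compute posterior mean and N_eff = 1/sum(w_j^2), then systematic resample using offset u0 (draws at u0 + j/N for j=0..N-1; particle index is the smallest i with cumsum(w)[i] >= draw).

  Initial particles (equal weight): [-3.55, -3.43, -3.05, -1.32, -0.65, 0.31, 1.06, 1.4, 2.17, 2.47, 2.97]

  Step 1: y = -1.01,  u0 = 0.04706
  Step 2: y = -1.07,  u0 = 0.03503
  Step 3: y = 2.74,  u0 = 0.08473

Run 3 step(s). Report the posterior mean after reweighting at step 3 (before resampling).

step 1: w=[0.0000, 0.0000, 0.0005, 0.4986, 0.4708, 0.0296, 0.0004, 0.0000, 0.0000, 0.0000, 0.0000]  mean=-0.9562  Neff=2.1223  idx=[3, 3, 3, 3, 3, 4, 4, 4, 4, 4, 4]
step 2: w=[0.1006, 0.1006, 0.1006, 0.1006, 0.1006, 0.0828, 0.0828, 0.0828, 0.0828, 0.0828, 0.0828]  mean=-0.9872  Neff=10.8958  idx=[0, 1, 2, 3, 3, 4, 5, 7, 8, 9, 10]
step 3: w=[0.0000, 0.0000, 0.0000, 0.0000, 0.0000, 0.0000, 0.2000, 0.2000, 0.2000, 0.2000, 0.2000]  mean=-0.6502  Neff=5.0023  idx=[6, 6, 7, 7, 8, 8, 9, 9, 10, 10, 10]

post_mean = -0.6502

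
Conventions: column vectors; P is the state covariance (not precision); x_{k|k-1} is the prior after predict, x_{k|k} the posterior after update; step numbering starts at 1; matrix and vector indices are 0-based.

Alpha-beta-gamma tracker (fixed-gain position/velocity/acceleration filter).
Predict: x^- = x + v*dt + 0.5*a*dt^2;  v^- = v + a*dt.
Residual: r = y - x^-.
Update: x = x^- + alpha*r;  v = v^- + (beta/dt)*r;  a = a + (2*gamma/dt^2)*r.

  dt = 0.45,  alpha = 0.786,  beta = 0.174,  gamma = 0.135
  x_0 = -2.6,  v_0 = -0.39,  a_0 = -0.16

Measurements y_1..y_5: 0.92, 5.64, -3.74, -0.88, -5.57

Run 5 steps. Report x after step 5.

step 1: x_pred=-2.7917  r=3.7117  x^+=0.1257  v^+=0.9732  a^+=4.7889
step 2: x_pred=1.0485  r=4.5915  x^+=4.6574  v^+=4.9036  a^+=10.9109
step 3: x_pred=7.9688  r=-11.7088  x^+=-1.2343  v^+=5.2861  a^+=-4.7008
step 4: x_pred=0.6685  r=-1.5485  x^+=-0.5486  v^+=2.5720  a^+=-6.7654
step 5: x_pred=-0.0762  r=-5.4938  x^+=-4.3943  v^+=-2.5967  a^+=-14.0904

x_post = -4.3943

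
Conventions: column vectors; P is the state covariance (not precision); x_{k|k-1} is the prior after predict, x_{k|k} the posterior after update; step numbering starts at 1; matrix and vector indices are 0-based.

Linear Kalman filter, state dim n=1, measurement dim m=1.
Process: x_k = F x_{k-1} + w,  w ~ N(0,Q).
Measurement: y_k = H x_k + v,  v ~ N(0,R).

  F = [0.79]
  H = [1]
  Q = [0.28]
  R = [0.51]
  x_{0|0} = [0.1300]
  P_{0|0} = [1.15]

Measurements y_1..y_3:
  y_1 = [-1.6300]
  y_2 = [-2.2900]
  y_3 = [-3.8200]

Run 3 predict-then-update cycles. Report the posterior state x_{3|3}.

x_post = [-2.4179]

step 1: x^-=[0.1027]  P^-=[0.9977]  S=[1.5077]  K=[0.6617]  nu=[-1.7327]  x^+=[-1.0439]  P^+=[0.3375]
step 2: x^-=[-0.8247]  P^-=[0.4906]  S=[1.0006]  K=[0.4903]  nu=[-1.4653]  x^+=[-1.5432]  P^+=[0.2501]
step 3: x^-=[-1.2191]  P^-=[0.4361]  S=[0.9461]  K=[0.4609]  nu=[-2.6009]  x^+=[-2.4179]  P^+=[0.2351]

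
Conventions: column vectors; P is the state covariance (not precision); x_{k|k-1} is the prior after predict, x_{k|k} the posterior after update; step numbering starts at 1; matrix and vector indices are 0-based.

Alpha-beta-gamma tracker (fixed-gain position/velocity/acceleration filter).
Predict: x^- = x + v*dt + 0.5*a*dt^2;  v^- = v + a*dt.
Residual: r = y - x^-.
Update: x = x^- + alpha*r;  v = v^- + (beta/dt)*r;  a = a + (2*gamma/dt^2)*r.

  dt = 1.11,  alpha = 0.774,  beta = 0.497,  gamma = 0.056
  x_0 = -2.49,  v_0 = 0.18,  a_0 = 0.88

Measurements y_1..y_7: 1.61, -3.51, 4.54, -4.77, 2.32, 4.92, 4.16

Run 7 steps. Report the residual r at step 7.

step 1: x_pred=-1.7481  r=3.3581  x^+=0.8511  v^+=2.6604  a^+=1.1853
step 2: x_pred=4.5343  r=-8.0443  x^+=-1.6920  v^+=0.3742  a^+=0.4540
step 3: x_pred=-0.9969  r=5.5369  x^+=3.2887  v^+=3.3573  a^+=0.9573
step 4: x_pred=7.6050  r=-12.3750  x^+=-1.9732  v^+=-1.1209  a^+=-0.1676
step 5: x_pred=-3.3207  r=5.6407  x^+=1.0452  v^+=1.2187  a^+=0.3452
step 6: x_pred=2.6106  r=2.3094  x^+=4.3981  v^+=2.6359  a^+=0.5551
step 7: x_pred=7.6658  r=-3.5058  x^+=4.9523  v^+=1.6823  a^+=0.2364

resid = -3.5058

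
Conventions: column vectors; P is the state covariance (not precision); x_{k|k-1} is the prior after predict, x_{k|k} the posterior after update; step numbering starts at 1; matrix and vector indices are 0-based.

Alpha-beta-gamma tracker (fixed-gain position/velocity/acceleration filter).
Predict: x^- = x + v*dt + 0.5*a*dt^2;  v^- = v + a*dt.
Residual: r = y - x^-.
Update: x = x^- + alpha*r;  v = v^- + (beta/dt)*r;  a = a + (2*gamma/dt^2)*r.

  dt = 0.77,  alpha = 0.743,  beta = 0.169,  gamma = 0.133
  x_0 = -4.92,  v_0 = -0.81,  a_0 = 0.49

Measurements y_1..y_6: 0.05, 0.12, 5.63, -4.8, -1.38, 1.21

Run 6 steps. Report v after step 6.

v_post = -1.0383

step 1: x_pred=-5.3984  r=5.4484  x^+=-1.3502  v^+=0.7631  a^+=2.9344
step 2: x_pred=0.1073  r=0.0127  x^+=0.1167  v^+=3.0254  a^+=2.9401
step 3: x_pred=3.3179  r=2.3121  x^+=5.0358  v^+=5.7968  a^+=3.9774
step 4: x_pred=10.6784  r=-15.4784  x^+=-0.8221  v^+=5.4622  a^+=-2.9668
step 5: x_pred=2.5043  r=-3.8843  x^+=-0.3817  v^+=2.3252  a^+=-4.7095
step 6: x_pred=0.0125  r=1.1975  x^+=0.9022  v^+=-1.0383  a^+=-4.1723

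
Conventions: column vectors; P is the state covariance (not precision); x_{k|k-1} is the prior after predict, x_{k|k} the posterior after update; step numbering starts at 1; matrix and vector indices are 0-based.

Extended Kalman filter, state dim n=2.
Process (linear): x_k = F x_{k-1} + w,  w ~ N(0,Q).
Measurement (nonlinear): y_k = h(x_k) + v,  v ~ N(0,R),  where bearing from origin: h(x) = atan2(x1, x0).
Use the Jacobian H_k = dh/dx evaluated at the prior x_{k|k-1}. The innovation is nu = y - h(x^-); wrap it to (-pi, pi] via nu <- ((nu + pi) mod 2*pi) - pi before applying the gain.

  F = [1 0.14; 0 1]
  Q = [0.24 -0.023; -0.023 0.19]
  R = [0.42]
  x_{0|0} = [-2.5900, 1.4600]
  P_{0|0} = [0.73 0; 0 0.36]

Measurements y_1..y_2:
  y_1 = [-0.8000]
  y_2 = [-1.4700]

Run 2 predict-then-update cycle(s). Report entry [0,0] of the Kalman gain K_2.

step 1: x^-=[-2.3856, 1.4600]  P^-=[0.9771 0.0274; 0.0274 0.5500]  H_jac=[-0.1866 -0.3050]  S=[0.5083]  K=[-0.3752; -0.3400]  nu=[2.8908]  x^+=[-3.4702, 0.4770]  P^+=[0.9055 -0.0374; -0.0374 0.4912]
step 2: x^-=[-3.4034, 0.4770]  P^-=[1.1446 0.0083; 0.0083 0.6812]  H_jac=[-0.0404 -0.2882]  S=[0.4786]  K=[-0.1016; -0.4108]  nu=[1.8108]  x^+=[-3.5874, -0.2669]  P^+=[1.1397 -0.0117; -0.0117 0.6004]

K[0,0] = -0.1016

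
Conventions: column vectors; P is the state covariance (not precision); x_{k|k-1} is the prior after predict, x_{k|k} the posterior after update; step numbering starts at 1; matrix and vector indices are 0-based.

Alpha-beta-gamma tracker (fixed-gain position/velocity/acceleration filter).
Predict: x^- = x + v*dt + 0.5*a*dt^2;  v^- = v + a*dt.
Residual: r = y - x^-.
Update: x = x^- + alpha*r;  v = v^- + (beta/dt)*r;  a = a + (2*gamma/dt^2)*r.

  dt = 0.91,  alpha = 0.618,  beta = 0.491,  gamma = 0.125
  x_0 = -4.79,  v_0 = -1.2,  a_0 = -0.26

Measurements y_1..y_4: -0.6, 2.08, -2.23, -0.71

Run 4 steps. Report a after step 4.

step 1: x_pred=-5.9897  r=5.3897  x^+=-2.6588  v^+=1.4714  a^+=1.3671
step 2: x_pred=-0.7538  r=2.8338  x^+=0.9975  v^+=4.2445  a^+=2.2226
step 3: x_pred=5.7803  r=-8.0103  x^+=0.8299  v^+=1.9451  a^+=-0.1956
step 4: x_pred=2.5189  r=-3.2289  x^+=0.5235  v^+=0.0248  a^+=-1.1705

a_post = -1.1705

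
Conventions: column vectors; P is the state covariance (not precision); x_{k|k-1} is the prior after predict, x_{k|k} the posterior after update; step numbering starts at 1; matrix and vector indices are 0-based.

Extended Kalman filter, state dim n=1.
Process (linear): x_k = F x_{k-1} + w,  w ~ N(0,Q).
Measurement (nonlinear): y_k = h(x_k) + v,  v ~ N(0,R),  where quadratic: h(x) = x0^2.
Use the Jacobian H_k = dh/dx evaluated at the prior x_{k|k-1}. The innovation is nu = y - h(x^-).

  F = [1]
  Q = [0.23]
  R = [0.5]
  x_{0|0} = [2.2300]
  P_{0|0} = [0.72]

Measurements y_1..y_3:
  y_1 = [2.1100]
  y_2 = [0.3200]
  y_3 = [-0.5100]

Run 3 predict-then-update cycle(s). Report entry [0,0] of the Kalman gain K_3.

K[0,0] = 0.3402

step 1: x^-=[2.2300]  P^-=[0.9500]  H_jac=[4.4600]  S=[19.3970]  K=[0.2184]  nu=[-2.8629]  x^+=[1.6046]  P^+=[0.0245]
step 2: x^-=[1.6046]  P^-=[0.2545]  H_jac=[3.2093]  S=[3.1211]  K=[0.2617]  nu=[-2.2549]  x^+=[1.0146]  P^+=[0.0408]
step 3: x^-=[1.0146]  P^-=[0.2708]  H_jac=[2.0292]  S=[1.6149]  K=[0.3402]  nu=[-1.5394]  x^+=[0.4908]  P^+=[0.0838]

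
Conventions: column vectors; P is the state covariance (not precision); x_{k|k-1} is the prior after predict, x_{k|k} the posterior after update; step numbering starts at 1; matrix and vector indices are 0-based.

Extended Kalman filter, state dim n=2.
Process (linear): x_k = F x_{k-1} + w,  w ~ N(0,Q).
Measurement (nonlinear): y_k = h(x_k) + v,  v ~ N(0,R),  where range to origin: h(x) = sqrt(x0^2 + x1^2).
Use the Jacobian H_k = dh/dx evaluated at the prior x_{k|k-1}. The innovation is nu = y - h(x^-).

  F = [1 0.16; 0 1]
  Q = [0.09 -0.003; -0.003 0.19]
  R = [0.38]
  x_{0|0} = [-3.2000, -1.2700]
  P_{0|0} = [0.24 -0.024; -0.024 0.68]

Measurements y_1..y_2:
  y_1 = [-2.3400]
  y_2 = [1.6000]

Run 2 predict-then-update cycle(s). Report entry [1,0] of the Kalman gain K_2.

step 1: x^-=[-3.4032, -1.2700]  P^-=[0.3397 0.0818; 0.0818 0.8700]  H_jac=[-0.9369 -0.3496]  S=[0.8381]  K=[-0.4139; -0.4544]  nu=[-5.9724]  x^+=[-0.9313, 1.4436]  P^+=[0.1962 -0.0758; -0.0758 0.6970]
step 2: x^-=[-0.7004, 1.4436]  P^-=[0.2797 0.0327; 0.0327 0.8870]  H_jac=[-0.4365 0.8997]  S=[1.1256]  K=[-0.0823; 0.6963]  nu=[-0.0045]  x^+=[-0.7000, 1.4405]  P^+=[0.2721 0.0972; 0.0972 0.3413]

K[1,0] = 0.6963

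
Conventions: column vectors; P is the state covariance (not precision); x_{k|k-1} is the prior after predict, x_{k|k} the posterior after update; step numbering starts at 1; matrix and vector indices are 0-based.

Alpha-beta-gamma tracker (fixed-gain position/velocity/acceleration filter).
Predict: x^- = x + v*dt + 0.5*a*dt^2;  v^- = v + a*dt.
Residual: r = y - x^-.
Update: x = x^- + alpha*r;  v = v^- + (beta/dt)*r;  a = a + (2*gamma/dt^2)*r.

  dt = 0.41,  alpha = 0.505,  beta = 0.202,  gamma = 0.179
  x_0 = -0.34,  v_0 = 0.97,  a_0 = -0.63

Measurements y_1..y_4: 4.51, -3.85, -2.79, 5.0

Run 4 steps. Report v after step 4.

step 1: x_pred=0.0047  r=4.5053  x^+=2.2799  v^+=2.9314  a^+=8.9648
step 2: x_pred=4.2352  r=-8.0852  x^+=0.1522  v^+=2.6235  a^+=-8.2543
step 3: x_pred=0.5340  r=-3.3240  x^+=-1.1446  v^+=-2.3985  a^+=-15.3334
step 4: x_pred=-3.4168  r=8.4168  x^+=0.8337  v^+=-4.5384  a^+=2.5916

v_post = -4.5384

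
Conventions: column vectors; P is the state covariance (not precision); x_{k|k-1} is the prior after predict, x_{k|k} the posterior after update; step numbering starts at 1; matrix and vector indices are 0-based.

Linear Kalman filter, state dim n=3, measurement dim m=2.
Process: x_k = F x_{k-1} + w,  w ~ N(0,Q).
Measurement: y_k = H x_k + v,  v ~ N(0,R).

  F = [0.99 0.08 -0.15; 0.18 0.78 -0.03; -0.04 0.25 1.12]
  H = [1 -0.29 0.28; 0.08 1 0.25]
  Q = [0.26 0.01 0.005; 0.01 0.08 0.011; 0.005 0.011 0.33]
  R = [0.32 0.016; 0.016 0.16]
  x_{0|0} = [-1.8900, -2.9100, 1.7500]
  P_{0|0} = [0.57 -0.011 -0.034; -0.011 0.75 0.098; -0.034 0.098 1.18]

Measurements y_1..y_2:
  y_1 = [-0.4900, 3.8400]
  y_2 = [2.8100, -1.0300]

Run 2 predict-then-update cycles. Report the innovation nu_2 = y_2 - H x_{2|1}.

innov = [3.4512, -3.2199]

step 1: x^-=[-2.3664, -2.6625, 1.3081]  P^-=[0.8560 0.1453 -0.2363; 0.1453 0.5485 0.1913; -0.2363 0.1913 1.9161]  S=[1.1247 0.1768; 0.1768 0.9432]  K=[0.6584 0.0406; -0.0680 0.6573; 0.1124 0.6696]  nu=[0.7380, 6.3648]  x^+=[-1.6222, 1.4710, 5.6530]  P^+=[0.3574 0.0944 -0.4239; 0.0944 0.1516 -0.2203; -0.4239 -0.2203 1.4524]
step 2: x^-=[-2.3362, 0.6858, 6.7640]  P^-=[0.7901 0.2143 -0.7111; 0.2143 0.2265 -0.2862; -0.7111 -0.2862 2.0747]  S=[0.8158 0.1150; 0.1150 0.3840]  K=[0.6386 0.0685; 0.0216 0.4417; -0.1276 0.4954]  nu=[3.4512, -3.2199]  x^+=[-0.3528, -0.6618, 4.7284]  P^+=[0.4455 0.1588 -0.6930; 0.1588 0.1490 -0.3628; -0.6930 -0.3628 1.9817]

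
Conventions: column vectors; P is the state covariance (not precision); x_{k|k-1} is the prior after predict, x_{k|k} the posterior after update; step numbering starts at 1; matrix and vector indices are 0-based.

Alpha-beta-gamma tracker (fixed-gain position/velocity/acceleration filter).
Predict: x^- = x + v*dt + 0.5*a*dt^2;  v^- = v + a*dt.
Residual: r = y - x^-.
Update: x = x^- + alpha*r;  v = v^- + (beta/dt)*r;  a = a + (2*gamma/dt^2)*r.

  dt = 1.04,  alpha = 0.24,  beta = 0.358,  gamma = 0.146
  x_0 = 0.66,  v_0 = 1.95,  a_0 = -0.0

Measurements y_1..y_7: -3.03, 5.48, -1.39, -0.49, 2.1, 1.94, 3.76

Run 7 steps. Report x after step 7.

x_post = 1.1820

step 1: x_pred=2.6880  r=-5.7180  x^+=1.3157  v^+=-0.0183  a^+=-1.5437
step 2: x_pred=0.4618  r=5.0182  x^+=1.6662  v^+=0.1037  a^+=-0.1889
step 3: x_pred=1.6718  r=-3.0618  x^+=0.9370  v^+=-1.1468  a^+=-1.0155
step 4: x_pred=-0.8049  r=0.3149  x^+=-0.7293  v^+=-2.0945  a^+=-0.9305
step 5: x_pred=-3.4109  r=5.5109  x^+=-2.0883  v^+=-1.1653  a^+=0.5573
step 6: x_pred=-2.9988  r=4.9388  x^+=-1.8135  v^+=1.1143  a^+=1.8906
step 7: x_pred=0.3679  r=3.3921  x^+=1.1820  v^+=4.2482  a^+=2.8064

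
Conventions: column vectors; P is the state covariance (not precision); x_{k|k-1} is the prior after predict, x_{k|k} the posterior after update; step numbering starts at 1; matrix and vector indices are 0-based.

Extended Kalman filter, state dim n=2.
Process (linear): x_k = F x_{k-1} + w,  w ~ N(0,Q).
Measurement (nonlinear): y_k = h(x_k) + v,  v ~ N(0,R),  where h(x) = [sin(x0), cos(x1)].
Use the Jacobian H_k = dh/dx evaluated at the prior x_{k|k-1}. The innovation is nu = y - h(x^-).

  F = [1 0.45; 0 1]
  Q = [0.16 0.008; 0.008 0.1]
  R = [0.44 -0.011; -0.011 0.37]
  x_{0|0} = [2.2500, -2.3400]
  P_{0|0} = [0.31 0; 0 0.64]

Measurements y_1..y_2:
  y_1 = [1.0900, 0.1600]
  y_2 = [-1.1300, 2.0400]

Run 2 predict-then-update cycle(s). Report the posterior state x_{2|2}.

x_post = [-0.0076, -0.8026]

step 1: x^-=[1.1970, -2.3400]  P^-=[0.5996 0.2960; 0.2960 0.7400]  H_jac=[0.3652 0.0000; 0.0000 0.7185]  S=[0.5199 0.0667; 0.0667 0.7520]  K=[0.3893 0.2483; 0.1186 0.6965]  nu=[0.1591, 0.8556]  x^+=[1.4714, -1.7252]  P^+=[0.4616 0.1219; 0.1219 0.3569]
step 2: x^-=[0.6950, -1.7252]  P^-=[0.8036 0.2905; 0.2905 0.4569]  H_jac=[0.7681 0.0000; 0.0000 0.9881]  S=[0.9140 0.2095; 0.2095 0.8161]  K=[0.6318 0.1896; 0.1247 0.5212]  nu=[-1.7704, 2.1938]  x^+=[-0.0076, -0.8026]  P^+=[0.3592 0.0640; 0.0640 0.1938]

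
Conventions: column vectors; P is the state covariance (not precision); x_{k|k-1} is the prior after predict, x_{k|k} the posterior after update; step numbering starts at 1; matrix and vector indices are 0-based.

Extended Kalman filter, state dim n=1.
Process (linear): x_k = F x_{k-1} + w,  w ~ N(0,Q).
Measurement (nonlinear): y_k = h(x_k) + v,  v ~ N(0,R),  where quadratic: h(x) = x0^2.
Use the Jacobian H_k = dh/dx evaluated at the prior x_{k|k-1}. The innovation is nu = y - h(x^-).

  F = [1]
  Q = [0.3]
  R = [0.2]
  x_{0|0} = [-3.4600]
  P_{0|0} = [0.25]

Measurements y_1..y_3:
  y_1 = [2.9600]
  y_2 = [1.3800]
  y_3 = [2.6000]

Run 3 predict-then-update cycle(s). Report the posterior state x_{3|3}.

step 1: x^-=[-3.4600]  P^-=[0.5500]  H_jac=[-6.9200]  S=[26.5375]  K=[-0.1434]  nu=[-9.0116]  x^+=[-2.1676]  P^+=[0.0041]
step 2: x^-=[-2.1676]  P^-=[0.3041]  H_jac=[-4.3351]  S=[5.9159]  K=[-0.2229]  nu=[-3.3183]  x^+=[-1.4280]  P^+=[0.0103]
step 3: x^-=[-1.4280]  P^-=[0.3103]  H_jac=[-2.8560]  S=[2.7308]  K=[-0.3245]  nu=[0.5608]  x^+=[-1.6100]  P^+=[0.0227]

x_post = [-1.6100]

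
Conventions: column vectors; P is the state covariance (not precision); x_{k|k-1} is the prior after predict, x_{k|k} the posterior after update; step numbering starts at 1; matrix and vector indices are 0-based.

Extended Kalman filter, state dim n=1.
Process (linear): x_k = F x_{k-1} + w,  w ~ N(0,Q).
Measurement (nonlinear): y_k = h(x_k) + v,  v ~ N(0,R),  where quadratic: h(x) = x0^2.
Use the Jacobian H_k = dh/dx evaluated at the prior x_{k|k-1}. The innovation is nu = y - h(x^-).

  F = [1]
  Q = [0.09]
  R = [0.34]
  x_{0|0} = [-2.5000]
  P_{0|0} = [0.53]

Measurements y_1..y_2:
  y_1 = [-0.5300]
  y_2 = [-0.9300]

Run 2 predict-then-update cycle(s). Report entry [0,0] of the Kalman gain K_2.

step 1: x^-=[-2.5000]  P^-=[0.6200]  H_jac=[-5.0000]  S=[15.8400]  K=[-0.1957]  nu=[-6.7800]  x^+=[-1.1731]  P^+=[0.0133]
step 2: x^-=[-1.1731]  P^-=[0.1033]  H_jac=[-2.3462]  S=[0.9087]  K=[-0.2667]  nu=[-2.3062]  x^+=[-0.5580]  P^+=[0.0387]

K[0,0] = -0.2667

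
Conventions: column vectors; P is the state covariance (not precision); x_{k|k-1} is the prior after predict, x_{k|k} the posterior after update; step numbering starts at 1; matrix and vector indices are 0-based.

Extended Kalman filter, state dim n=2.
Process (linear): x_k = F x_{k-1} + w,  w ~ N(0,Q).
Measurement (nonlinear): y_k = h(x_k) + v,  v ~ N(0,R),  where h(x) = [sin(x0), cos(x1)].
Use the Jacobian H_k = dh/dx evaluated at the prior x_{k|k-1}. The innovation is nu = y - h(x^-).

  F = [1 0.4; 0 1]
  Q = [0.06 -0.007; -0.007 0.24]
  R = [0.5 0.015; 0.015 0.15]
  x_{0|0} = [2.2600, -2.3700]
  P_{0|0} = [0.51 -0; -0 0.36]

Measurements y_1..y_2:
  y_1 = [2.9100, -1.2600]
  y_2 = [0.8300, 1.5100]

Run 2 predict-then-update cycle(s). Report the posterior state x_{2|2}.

step 1: x^-=[1.3120, -2.3700]  P^-=[0.6276 0.1370; 0.1370 0.6000]  H_jac=[0.2559 0.0000; 0.0000 0.6973]  S=[0.5411 0.0394; 0.0394 0.4417]  K=[0.2829 0.1910; -0.0043 0.9475]  nu=[1.9433, -0.5432]  x^+=[1.7580, -2.8930]  P^+=[0.5639 0.0472; 0.0472 0.2037]
step 2: x^-=[0.6008, -2.8930]  P^-=[0.6943 0.1217; 0.1217 0.4437]  H_jac=[0.8249 0.0000; 0.0000 0.2460]  S=[0.9724 0.0397; 0.0397 0.1769]  K=[0.5874 0.0374; 0.0787 0.5996]  nu=[0.2647, 2.4793]  x^+=[0.8491, -1.3856]  P^+=[0.3567 0.0586; 0.0586 0.3704]

x_post = [0.8491, -1.3856]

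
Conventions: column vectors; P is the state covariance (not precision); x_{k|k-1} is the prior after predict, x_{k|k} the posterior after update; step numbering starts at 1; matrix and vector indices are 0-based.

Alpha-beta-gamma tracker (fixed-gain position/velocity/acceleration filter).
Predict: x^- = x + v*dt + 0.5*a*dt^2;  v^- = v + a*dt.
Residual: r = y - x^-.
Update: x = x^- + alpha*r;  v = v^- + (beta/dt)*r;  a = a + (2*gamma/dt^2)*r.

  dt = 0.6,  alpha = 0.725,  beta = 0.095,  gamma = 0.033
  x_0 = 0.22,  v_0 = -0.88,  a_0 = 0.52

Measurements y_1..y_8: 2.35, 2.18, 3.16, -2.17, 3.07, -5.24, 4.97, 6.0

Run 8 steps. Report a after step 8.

step 1: x_pred=-0.2144  r=2.5644  x^+=1.6448  v^+=-0.1620  a^+=0.9901
step 2: x_pred=1.7258  r=0.4542  x^+=2.0551  v^+=0.5040  a^+=1.0734
step 3: x_pred=2.5507  r=0.6093  x^+=2.9925  v^+=1.2445  a^+=1.1851
step 4: x_pred=3.9525  r=-6.1225  x^+=-0.4863  v^+=0.9862  a^+=0.0626
step 5: x_pred=0.1167  r=2.9533  x^+=2.2578  v^+=1.4914  a^+=0.6041
step 6: x_pred=3.2614  r=-8.5014  x^+=-2.9021  v^+=0.5078  a^+=-0.9545
step 7: x_pred=-2.7692  r=7.7392  x^+=2.8417  v^+=1.1605  a^+=0.4644
step 8: x_pred=3.6216  r=2.3784  x^+=5.3459  v^+=1.8157  a^+=0.9004

a_post = 0.9004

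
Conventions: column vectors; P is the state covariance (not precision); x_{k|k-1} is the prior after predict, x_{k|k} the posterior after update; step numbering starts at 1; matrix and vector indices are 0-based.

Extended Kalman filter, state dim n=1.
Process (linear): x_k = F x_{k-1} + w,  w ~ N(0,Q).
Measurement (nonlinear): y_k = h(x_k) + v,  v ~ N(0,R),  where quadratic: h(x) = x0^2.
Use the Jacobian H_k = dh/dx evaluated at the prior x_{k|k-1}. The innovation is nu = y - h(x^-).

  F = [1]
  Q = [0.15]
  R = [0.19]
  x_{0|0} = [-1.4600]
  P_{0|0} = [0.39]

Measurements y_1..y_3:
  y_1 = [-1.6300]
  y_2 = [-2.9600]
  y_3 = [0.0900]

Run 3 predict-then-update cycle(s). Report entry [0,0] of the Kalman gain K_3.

K[0,0] = 0.4983

step 1: x^-=[-1.4600]  P^-=[0.5400]  H_jac=[-2.9200]  S=[4.7943]  K=[-0.3289]  nu=[-3.7616]  x^+=[-0.2228]  P^+=[0.0214]
step 2: x^-=[-0.2228]  P^-=[0.1714]  H_jac=[-0.4457]  S=[0.2240]  K=[-0.3410]  nu=[-3.0097]  x^+=[0.8033]  P^+=[0.1454]
step 3: x^-=[0.8033]  P^-=[0.2954]  H_jac=[1.6066]  S=[0.9524]  K=[0.4983]  nu=[-0.5553]  x^+=[0.5266]  P^+=[0.0589]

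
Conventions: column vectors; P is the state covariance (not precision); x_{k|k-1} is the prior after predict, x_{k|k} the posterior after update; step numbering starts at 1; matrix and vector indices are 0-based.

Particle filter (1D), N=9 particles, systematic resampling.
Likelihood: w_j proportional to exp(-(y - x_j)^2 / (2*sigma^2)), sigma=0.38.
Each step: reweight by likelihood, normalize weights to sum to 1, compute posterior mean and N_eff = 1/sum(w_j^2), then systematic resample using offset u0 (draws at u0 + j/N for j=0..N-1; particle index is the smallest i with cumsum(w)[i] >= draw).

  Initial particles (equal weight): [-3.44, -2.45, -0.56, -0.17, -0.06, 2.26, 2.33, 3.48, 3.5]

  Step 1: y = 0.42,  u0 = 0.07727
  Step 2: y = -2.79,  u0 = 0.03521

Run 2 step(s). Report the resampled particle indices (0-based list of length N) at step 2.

step 1: w=[0.0000, 0.0000, 0.0458, 0.3812, 0.5730, 0.0000, 0.0000, 0.0000, 0.0000]  mean=-0.1248  Neff=2.1019  idx=[3, 3, 3, 3, 4, 4, 4, 4, 4]
step 2: w=[0.2150, 0.2150, 0.2150, 0.2150, 0.0280, 0.0280, 0.0280, 0.0280, 0.0280]  mean=-0.1546  Neff=5.2969  idx=[0, 0, 1, 1, 2, 2, 3, 3, 6]

resampled_idx = [0, 0, 1, 1, 2, 2, 3, 3, 6]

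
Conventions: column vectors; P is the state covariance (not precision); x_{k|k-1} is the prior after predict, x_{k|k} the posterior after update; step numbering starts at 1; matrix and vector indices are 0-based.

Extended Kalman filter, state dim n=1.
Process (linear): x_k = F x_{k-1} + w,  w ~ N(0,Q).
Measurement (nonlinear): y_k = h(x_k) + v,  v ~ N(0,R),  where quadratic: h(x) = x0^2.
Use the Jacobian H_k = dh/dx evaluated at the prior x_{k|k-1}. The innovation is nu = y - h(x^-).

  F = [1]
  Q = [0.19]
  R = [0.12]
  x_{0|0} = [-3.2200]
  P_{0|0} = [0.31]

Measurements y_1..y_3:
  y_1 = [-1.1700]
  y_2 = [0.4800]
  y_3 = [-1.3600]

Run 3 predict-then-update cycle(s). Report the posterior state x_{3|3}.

x_post = [0.0968]

step 1: x^-=[-3.2200]  P^-=[0.5000]  H_jac=[-6.4400]  S=[20.8568]  K=[-0.1544]  nu=[-11.5384]  x^+=[-1.4386]  P^+=[0.0029]
step 2: x^-=[-1.4386]  P^-=[0.1929]  H_jac=[-2.8773]  S=[1.7168]  K=[-0.3233]  nu=[-1.5897]  x^+=[-0.9248]  P^+=[0.0135]
step 3: x^-=[-0.9248]  P^-=[0.2035]  H_jac=[-1.8495]  S=[0.8161]  K=[-0.4612]  nu=[-2.2152]  x^+=[0.0968]  P^+=[0.0299]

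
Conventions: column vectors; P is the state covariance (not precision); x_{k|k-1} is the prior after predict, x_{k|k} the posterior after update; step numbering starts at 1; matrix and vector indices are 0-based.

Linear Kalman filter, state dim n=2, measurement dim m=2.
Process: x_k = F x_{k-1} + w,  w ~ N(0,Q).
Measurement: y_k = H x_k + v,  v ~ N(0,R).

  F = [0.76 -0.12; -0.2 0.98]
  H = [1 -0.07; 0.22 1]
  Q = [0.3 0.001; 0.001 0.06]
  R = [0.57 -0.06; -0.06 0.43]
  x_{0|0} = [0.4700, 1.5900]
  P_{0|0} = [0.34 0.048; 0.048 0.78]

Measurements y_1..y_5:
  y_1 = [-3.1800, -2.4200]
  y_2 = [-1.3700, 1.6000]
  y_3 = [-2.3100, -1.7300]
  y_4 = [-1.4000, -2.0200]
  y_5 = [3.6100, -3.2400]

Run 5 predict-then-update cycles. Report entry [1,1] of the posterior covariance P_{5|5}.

P_post[1,1] = 0.1666

step 1: x^-=[0.1664, 1.4642]  P^-=[0.4989 -0.1055; -0.1055 0.8039]  S=[1.0876 -0.1104; -0.1104 1.2116]  K=[0.4702 0.0463; -0.0841 0.6367]  nu=[-3.2439, -3.9208]  x^+=[-1.5406, -0.7592]  P^+=[0.2606 -0.0656; -0.0656 0.2933]
step 2: x^-=[-1.0797, -0.4359]  P^-=[0.4667 -0.1236; -0.1236 0.3778]  S=[1.0559 -0.1054; -0.1054 0.7760]  K=[0.4537 0.0347; -0.0983 0.4385]  nu=[-0.3208, 2.2734]  x^+=[-1.1463, 0.5924]  P^+=[0.2518 -0.0677; -0.0677 0.2093]
step 3: x^-=[-0.9423, 0.8098]  P^-=[0.4608 -0.1139; -0.1139 0.2976]  S=[1.0482 -0.0916; -0.0916 0.6998]  K=[0.4508 0.0411; -0.0956 0.3770]  nu=[-1.3110, -2.3325]  x^+=[-1.6292, 0.0559]  P^+=[0.2500 -0.0644; -0.0644 0.1820]
step 4: x^-=[-1.2449, 0.3806]  P^-=[0.4588 -0.1079; -0.1079 0.2700]  S=[1.0452 -0.0842; -0.0842 0.6748]  K=[0.4498 0.0458; -0.0928 0.3534]  nu=[-0.1285, -2.1267]  x^+=[-1.4001, -0.3591]  P^+=[0.2493 -0.0621; -0.0621 0.1712]
step 5: x^-=[-1.0210, -0.0719]  P^-=[0.4578 -0.1048; -0.1048 0.2588]  S=[1.0437 -0.0806; -0.0806 0.6648]  K=[0.4494 0.0483; -0.0912 0.3435]  nu=[4.6260, -2.9435]  x^+=[0.9156, -1.5050]  P^+=[0.2490 -0.0610; -0.0610 0.1666]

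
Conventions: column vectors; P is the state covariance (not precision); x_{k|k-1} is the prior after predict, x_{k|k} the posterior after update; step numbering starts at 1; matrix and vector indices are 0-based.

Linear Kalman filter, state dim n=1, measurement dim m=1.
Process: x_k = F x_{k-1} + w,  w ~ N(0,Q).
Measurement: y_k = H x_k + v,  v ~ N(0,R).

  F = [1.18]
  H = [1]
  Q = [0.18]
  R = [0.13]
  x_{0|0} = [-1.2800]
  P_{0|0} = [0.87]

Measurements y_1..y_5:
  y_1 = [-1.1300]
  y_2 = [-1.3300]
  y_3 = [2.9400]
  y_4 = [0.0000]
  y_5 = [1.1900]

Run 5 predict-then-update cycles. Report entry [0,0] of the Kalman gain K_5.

step 1: x^-=[-1.5104]  P^-=[1.3914]  S=[1.5214]  K=[0.9146]  nu=[0.3804]  x^+=[-1.1625]  P^+=[0.1189]
step 2: x^-=[-1.3718]  P^-=[0.3455]  S=[0.4755]  K=[0.7266]  nu=[0.0418]  x^+=[-1.3414]  P^+=[0.0945]
step 3: x^-=[-1.5829]  P^-=[0.3115]  S=[0.4415]  K=[0.7056]  nu=[4.5229]  x^+=[1.6083]  P^+=[0.0917]
step 4: x^-=[1.8978]  P^-=[0.3077]  S=[0.4377]  K=[0.7030]  nu=[-1.8978]  x^+=[0.5636]  P^+=[0.0914]
step 5: x^-=[0.6651]  P^-=[0.3073]  S=[0.4373]  K=[0.7027]  nu=[0.5249]  x^+=[1.0339]  P^+=[0.0913]

K[0,0] = 0.7027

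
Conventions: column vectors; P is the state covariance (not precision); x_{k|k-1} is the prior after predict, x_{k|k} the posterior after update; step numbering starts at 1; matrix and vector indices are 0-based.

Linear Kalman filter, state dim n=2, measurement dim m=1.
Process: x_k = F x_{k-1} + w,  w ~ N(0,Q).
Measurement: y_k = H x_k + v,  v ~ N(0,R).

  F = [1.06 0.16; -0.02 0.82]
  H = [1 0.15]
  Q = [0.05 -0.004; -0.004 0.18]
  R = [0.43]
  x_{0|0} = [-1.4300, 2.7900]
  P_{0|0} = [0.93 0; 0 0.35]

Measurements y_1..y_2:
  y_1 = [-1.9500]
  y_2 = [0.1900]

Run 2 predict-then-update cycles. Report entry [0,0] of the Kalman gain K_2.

step 1: x^-=[-1.0694, 2.3164]  P^-=[1.1039 0.0222; 0.0222 0.4157]  S=[1.5499]  K=[0.7144; 0.0546]  nu=[-1.2281]  x^+=[-1.9467, 2.2494]  P^+=[0.3129 -0.0382; -0.0382 0.4111]
step 2: x^-=[-1.7036, 1.8834]  P^-=[0.3992 0.0102; 0.0102 0.4578]  S=[0.8425]  K=[0.4756; 0.0936]  nu=[1.6111]  x^+=[-0.9374, 2.0343]  P^+=[0.2086 -0.0273; -0.0273 0.4504]

K[0,0] = 0.4756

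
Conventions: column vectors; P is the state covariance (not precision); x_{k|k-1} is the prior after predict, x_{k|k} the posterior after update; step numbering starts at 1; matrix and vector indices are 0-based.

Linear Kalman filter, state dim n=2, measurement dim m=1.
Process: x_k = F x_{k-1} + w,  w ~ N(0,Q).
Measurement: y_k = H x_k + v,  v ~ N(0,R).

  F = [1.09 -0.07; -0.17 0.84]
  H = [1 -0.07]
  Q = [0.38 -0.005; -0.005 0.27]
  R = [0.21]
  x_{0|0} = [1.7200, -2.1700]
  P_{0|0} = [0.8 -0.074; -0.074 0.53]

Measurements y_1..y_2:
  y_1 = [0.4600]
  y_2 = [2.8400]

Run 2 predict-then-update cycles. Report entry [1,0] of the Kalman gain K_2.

step 1: x^-=[2.0267, -2.1152]  P^-=[1.3444 -0.2530; -0.2530 0.6882]  S=[1.5932]  K=[0.8550; -0.1891]  nu=[-1.7148]  x^+=[0.5607, -1.7910]  P^+=[0.1799 0.0045; 0.0045 0.6313]
step 2: x^-=[0.7365, -1.5997]  P^-=[0.5961 -0.0713; -0.0713 0.7193]  S=[0.8196]  K=[0.7334; -0.1484]  nu=[1.9915]  x^+=[2.1971, -1.8953]  P^+=[0.1553 0.0179; 0.0179 0.7013]

K[1,0] = -0.1484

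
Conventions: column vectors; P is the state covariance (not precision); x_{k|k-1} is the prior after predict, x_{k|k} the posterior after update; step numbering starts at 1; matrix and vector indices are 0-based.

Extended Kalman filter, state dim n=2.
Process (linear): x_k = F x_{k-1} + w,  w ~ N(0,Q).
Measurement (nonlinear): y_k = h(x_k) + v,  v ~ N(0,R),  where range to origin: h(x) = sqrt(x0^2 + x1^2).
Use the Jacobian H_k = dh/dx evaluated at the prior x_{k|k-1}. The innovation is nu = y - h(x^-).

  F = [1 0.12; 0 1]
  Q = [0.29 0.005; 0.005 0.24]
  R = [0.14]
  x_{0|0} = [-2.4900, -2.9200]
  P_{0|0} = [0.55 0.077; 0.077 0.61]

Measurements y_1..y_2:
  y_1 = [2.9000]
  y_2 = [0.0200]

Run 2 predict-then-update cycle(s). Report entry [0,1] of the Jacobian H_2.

H_jac[0,1] = -0.6779

step 1: x^-=[-2.8404, -2.9200]  P^-=[0.8673 0.1552; 0.1552 0.8500]  H_jac=[-0.6973 -0.7168]  S=[1.1535]  K=[-0.6207; -0.6220]  nu=[-1.1736]  x^+=[-2.1120, -2.1900]  P^+=[0.4229 -0.2901; -0.2901 0.4037]
step 2: x^-=[-2.3748, -2.1900]  P^-=[0.6491 -0.2367; -0.2367 0.6437]  H_jac=[-0.7351 -0.6779]  S=[0.5507]  K=[-0.5751; -0.4765]  nu=[-3.2104]  x^+=[-0.5285, -0.6603]  P^+=[0.4669 -0.3876; -0.3876 0.5187]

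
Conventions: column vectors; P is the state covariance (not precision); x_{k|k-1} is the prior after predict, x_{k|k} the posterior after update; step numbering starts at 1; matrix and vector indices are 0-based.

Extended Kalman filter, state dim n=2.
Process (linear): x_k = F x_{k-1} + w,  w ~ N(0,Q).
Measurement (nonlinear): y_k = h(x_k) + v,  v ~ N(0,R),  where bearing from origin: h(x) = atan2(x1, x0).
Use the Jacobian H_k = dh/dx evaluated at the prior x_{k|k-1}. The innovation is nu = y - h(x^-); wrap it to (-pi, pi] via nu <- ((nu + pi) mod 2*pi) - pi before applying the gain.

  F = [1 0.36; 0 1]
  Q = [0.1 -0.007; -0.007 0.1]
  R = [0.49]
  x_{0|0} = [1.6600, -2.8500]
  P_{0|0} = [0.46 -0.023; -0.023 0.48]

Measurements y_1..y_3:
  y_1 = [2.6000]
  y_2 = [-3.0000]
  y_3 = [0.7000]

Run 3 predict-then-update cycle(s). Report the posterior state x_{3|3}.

step 1: x^-=[0.6340, -2.8500]  P^-=[0.6056 0.1428; 0.1428 0.5800]  H_jac=[0.3343 0.0744]  S=[0.5680]  K=[0.3752; 0.1600]  nu=[-2.3313]  x^+=[-0.2407, -3.2230]  P^+=[0.5257 0.1087; 0.1087 0.5655]
step 2: x^-=[-1.4009, -3.2230]  P^-=[0.7772 0.3053; 0.3053 0.6655]  H_jac=[0.2610 -0.1134]  S=[0.5334]  K=[0.3153; 0.0078]  nu=[-1.0192]  x^+=[-1.7223, -3.2310]  P^+=[0.7242 0.3040; 0.3040 0.6654]
step 3: x^-=[-2.8855, -3.2310]  P^-=[1.1293 0.5365; 0.5365 0.7654]  H_jac=[0.1722 -0.1538]  S=[0.5132]  K=[0.2181; -0.0493]  nu=[2.9998]  x^+=[-2.2311, -3.3790]  P^+=[1.1049 0.5420; 0.5420 0.7642]

x_post = [-2.2311, -3.3790]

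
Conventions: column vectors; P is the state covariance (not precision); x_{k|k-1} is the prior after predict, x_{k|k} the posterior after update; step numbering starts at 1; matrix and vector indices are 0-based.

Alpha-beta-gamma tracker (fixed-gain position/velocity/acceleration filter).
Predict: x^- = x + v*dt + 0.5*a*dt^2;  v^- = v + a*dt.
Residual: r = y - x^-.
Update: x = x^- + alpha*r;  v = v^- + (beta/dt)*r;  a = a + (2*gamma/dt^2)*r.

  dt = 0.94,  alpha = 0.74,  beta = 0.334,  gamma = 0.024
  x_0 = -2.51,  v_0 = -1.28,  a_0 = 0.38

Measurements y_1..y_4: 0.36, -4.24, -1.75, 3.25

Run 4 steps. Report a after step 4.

step 1: x_pred=-3.5453  r=3.9053  x^+=-0.6554  v^+=0.4648  a^+=0.5921
step 2: x_pred=0.0432  r=-4.2832  x^+=-3.1264  v^+=-0.5004  a^+=0.3595
step 3: x_pred=-3.4380  r=1.6880  x^+=-2.1889  v^+=0.4372  a^+=0.4512
step 4: x_pred=-1.5785  r=4.8285  x^+=1.9946  v^+=2.5770  a^+=0.7135

a_post = 0.7135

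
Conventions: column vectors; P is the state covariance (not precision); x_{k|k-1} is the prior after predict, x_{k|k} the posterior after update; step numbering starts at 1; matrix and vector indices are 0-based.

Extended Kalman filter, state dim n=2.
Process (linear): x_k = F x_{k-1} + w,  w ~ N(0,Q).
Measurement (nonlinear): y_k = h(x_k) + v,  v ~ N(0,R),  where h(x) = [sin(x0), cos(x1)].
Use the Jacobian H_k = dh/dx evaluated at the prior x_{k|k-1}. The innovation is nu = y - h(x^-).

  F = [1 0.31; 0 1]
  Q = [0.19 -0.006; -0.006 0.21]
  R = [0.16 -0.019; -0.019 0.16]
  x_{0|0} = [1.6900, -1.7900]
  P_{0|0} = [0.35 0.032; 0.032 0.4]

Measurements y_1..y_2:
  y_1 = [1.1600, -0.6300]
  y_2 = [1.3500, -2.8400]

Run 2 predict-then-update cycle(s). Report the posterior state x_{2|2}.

step 1: x^-=[1.1351, -1.7900]  P^-=[0.5983 0.1500; 0.1500 0.6100]  H_jac=[0.4220 0.0000; 0.0000 0.9761]  S=[0.2666 0.0428; 0.0428 0.7412]  K=[0.9241 0.1442; 0.1095 0.7970]  nu=[0.2534, -0.4125]  x^+=[1.3098, -2.0910]  P^+=[0.3438 0.0056; 0.0056 0.1285]
step 2: x^-=[0.6616, -2.0910]  P^-=[0.5497 0.0395; 0.0395 0.3385]  H_jac=[0.7890 0.0000; 0.0000 0.8677]  S=[0.5022 0.0080; 0.0080 0.4149]  K=[0.8626 0.0659; 0.0507 0.7070]  nu=[0.7356, -2.3429]  x^+=[1.1417, -3.7102]  P^+=[0.1733 -0.0067; -0.0067 0.1293]

x_post = [1.1417, -3.7102]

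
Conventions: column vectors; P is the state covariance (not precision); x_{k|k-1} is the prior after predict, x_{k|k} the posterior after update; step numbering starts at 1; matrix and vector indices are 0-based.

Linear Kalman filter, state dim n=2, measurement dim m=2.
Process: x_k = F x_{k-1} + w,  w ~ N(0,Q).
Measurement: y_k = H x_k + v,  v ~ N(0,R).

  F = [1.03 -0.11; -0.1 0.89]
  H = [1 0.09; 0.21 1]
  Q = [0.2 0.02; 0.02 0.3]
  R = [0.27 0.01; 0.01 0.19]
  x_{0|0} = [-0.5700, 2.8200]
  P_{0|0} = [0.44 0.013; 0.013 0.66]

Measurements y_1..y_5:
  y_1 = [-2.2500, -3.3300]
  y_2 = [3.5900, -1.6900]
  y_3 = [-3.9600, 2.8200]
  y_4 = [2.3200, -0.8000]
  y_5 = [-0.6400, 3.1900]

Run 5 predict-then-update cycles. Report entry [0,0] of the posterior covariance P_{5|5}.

step 1: x^-=[-0.8973, 2.5668]  P^-=[0.6718 -0.0779; -0.0779 0.8249]  S=[0.9345 0.1460; 0.1460 1.0118]  K=[0.7178 -0.0411; -0.1317 0.8181]  nu=[-1.5837, -5.7084]  x^+=[-1.7996, -1.8946]  P^+=[0.1972 -0.0420; -0.0420 0.1629]
step 2: x^-=[-1.6452, -1.5063]  P^-=[0.4207 -0.0553; -0.0553 0.4385]  S=[0.6843 0.0815; 0.0815 0.6239]  K=[0.6107 -0.0268; -0.1062 0.6982]  nu=[5.3707, 0.1617]  x^+=[1.6304, -1.9639]  P^+=[0.1677 -0.0342; -0.0342 0.1388]
step 3: x^-=[1.8954, -1.9109]  P^-=[0.3873 -0.0426; -0.0426 0.4177]  S=[0.6531 0.0855; 0.0855 0.6069]  K=[0.5898 -0.0193; -0.0977 0.6873]  nu=[-5.6834, 4.3329]  x^+=[-1.5400, 1.6221]  P^+=[0.1619 -0.0318; -0.0318 0.1363]
step 4: x^-=[-1.7646, 1.5977]  P^-=[0.3806 -0.0395; -0.0395 0.4152]  S=[0.6469 0.0871; 0.0871 0.6054]  K=[0.5852 -0.0174; -0.0956 0.6859]  nu=[3.9409, -2.0271]  x^+=[0.5769, -0.1694]  P^+=[0.1606 -0.0312; -0.0312 0.1359]
step 5: x^-=[0.6128, -0.2084]  P^-=[0.3791 -0.0388; -0.0388 0.4148]  S=[0.6455 0.0874; 0.0874 0.6052]  K=[0.5842 -0.0169; -0.0951 0.6856]  nu=[-1.2341, 3.2698]  x^+=[-0.1635, 2.1508]  P^+=[0.1604 -0.0311; -0.0311 0.1358]

P_post[0,0] = 0.1604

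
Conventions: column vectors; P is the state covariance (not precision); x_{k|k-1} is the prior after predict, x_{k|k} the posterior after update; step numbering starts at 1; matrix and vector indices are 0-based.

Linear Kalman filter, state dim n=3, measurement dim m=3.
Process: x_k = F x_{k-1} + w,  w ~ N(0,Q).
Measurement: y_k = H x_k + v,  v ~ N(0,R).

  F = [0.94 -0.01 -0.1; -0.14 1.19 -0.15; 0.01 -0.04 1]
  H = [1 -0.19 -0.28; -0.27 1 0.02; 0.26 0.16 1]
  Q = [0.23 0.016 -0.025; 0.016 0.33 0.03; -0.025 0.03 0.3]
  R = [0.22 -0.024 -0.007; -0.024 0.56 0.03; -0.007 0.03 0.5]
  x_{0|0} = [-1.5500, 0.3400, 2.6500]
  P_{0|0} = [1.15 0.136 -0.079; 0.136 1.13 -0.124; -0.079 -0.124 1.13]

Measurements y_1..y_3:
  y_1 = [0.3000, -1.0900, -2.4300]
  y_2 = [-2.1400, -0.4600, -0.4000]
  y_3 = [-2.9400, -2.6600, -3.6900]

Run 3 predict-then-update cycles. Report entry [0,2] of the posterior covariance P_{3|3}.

step 1: x^-=[-1.7254, 0.2241, 2.6209]  P^-=[1.2696 0.0451 -0.2053; 0.0451 1.9738 -0.3296; -0.2053 -0.3296 1.4402]  S=[1.7365 -0.6286 -0.2481; -0.6286 2.5916 0.0189; -0.2481 0.0189 1.8680]  K=[0.8135 0.0795 0.1779; 0.1510 0.7909 0.0109; -0.2778 -0.1670 0.6789]  nu=[2.8018, -1.8324, -4.6382]  x^+=[-0.4171, -0.8527, -1.0004]  P^+=[0.1975 0.0833 0.0210; 0.0833 0.4634 -0.0677; 0.0210 -0.0677 0.3418]
step 2: x^-=[-0.2835, -0.8063, -0.9705]  P^-=[0.4023 0.0882 -0.0402; 0.0882 0.9951 -0.1261; -0.0402 -0.1261 0.6483]  S=[0.6847 -0.2007 -0.1121; -0.2007 1.5325 0.0772; -0.1121 0.0772 1.1471]  K=[0.6178 0.0608 0.1247; 0.0954 0.6439 0.0149; -0.2396 -0.1245 0.5235]  nu=[-2.2815, 0.2891, 0.7732]  x^+=[-1.5790, -0.8262, -0.0550]  P^+=[0.1487 0.0629 0.0112; 0.0629 0.3767 -0.0505; 0.0112 -0.0505 0.2649]
step 3: x^-=[-1.4705, -0.7538, -0.0378]  P^-=[0.3607 0.0708 -0.0415; 0.0708 0.8699 -0.0888; -0.0415 -0.0888 0.5697]  S=[0.6436 -0.1942 -0.1090; -0.1942 1.4151 0.0925; -0.1090 0.0925 1.0722]  K=[0.5934 0.0546 0.1149; 0.0791 0.6095 0.0196; -0.2362 -0.1115 0.4936]  nu=[-1.6233, -2.3025, -3.1493]  x^+=[-2.9214, -2.3474, -0.9523]  P^+=[0.1419 0.0579 0.0088; 0.0579 0.3566 -0.0446; 0.0088 -0.0446 0.2500]

P_post[0,2] = 0.0088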